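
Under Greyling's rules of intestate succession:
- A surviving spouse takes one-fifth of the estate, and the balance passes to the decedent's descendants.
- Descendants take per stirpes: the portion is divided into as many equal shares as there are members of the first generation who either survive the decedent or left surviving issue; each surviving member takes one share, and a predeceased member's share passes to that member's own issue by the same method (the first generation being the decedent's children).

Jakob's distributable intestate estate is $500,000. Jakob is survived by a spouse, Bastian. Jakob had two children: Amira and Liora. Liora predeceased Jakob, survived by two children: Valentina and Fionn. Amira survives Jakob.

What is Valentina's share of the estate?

Valentina receives $100,000.

Bastian takes one-fifth of $500,000 = $100,000. The remaining $400,000 passes to the descendants.
The descendants' portion ($400,000) is divided into 2 shares of $200,000: Amira takes $200,000; Liora's $200,000 share passes to Liora's issue.
Liora's share ($200,000) is divided into 2 shares of $100,000: Valentina and Fionn each take $100,000.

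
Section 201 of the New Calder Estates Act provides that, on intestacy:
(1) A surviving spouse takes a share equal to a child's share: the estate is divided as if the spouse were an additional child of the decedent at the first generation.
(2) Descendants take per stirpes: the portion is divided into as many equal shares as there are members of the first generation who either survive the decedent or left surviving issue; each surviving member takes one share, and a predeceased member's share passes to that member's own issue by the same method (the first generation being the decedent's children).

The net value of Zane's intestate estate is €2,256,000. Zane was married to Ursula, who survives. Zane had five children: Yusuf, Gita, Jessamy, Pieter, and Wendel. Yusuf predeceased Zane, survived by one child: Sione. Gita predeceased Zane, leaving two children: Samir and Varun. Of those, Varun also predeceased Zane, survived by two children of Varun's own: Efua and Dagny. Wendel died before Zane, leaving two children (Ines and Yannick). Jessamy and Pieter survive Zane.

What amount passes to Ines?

Ines receives €188,000.

The spouse counts as an additional share at the children's level, so there are 6 primary shares of €376,000. Ursula takes one such share (€376,000).
The children's combined portion (€1,880,000) is divided into 5 shares of €376,000: Jessamy and Pieter each take €376,000; Yusuf's €376,000 share passes to Yusuf's issue; Gita's €376,000 share passes to Gita's issue; Wendel's €376,000 share passes to Wendel's issue.
Yusuf's share (€376,000) passes entirely to Sione.
Gita's share (€376,000) is divided into 2 shares of €188,000: Samir takes €188,000; Varun's €188,000 share passes to Varun's issue.
Varun's share (€188,000) is divided into 2 shares of €94,000: Efua and Dagny each take €94,000.
Wendel's share (€376,000) is divided into 2 shares of €188,000: Ines and Yannick each take €188,000.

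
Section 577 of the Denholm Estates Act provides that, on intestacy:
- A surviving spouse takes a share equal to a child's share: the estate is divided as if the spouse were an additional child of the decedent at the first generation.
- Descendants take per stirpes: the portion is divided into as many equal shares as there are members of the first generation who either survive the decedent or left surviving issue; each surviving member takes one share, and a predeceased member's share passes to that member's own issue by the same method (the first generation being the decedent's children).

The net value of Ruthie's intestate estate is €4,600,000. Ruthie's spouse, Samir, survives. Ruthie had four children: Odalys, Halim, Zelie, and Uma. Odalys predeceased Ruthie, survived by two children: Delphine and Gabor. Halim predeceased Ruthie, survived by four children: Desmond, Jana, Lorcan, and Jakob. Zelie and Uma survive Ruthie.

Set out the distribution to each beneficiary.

Samir: €920,000; Delphine: €460,000; Gabor: €460,000; Desmond: €230,000; Jana: €230,000; Lorcan: €230,000; Jakob: €230,000; Zelie: €920,000; Uma: €920,000

The spouse counts as an additional share at the children's level, so there are 5 primary shares of €920,000. Samir takes one such share (€920,000).
The children's combined portion (€3,680,000) is divided into 4 shares of €920,000: Zelie and Uma each take €920,000; Odalys's €920,000 share passes to Odalys's issue; Halim's €920,000 share passes to Halim's issue.
Odalys's share (€920,000) is divided into 2 shares of €460,000: Delphine and Gabor each take €460,000.
Halim's share (€920,000) is divided into 4 shares of €230,000: Desmond, Jana, Lorcan, and Jakob each take €230,000.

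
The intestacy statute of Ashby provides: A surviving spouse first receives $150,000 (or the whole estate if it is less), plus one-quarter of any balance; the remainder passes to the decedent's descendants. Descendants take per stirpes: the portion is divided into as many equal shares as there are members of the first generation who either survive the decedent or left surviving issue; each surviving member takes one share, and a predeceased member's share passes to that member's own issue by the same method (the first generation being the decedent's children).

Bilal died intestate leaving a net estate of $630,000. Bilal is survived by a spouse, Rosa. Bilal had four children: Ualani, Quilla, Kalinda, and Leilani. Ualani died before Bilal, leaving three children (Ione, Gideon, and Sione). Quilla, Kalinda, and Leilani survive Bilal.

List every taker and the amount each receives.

Rosa first takes $150,000, leaving a balance of $480,000. Rosa then takes one-quarter of the balance ($120,000), for a total of $270,000. The remaining $360,000 passes to the descendants.
The descendants' portion ($360,000) is divided into 4 shares of $90,000: Quilla, Kalinda, and Leilani each take $90,000; Ualani's $90,000 share passes to Ualani's issue.
Ualani's share ($90,000) is divided into 3 shares of $30,000: Ione, Gideon, and Sione each take $30,000.

Rosa: $270,000; Ione: $30,000; Gideon: $30,000; Sione: $30,000; Quilla: $90,000; Kalinda: $90,000; Leilani: $90,000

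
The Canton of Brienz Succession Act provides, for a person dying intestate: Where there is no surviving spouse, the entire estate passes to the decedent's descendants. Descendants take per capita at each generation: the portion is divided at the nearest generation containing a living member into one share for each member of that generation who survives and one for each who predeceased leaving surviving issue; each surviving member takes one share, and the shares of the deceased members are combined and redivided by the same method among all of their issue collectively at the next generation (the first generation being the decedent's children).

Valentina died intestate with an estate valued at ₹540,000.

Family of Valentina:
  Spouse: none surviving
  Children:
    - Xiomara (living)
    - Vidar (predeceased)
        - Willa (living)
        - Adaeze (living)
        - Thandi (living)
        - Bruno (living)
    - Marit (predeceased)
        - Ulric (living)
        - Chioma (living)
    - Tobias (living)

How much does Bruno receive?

The entire ₹540,000 passes to the descendants.
That amount (₹540,000) is divided at the children's generation into 4 shares of ₹135,000. Xiomara and Tobias each take ₹135,000. The 2 shares of the deceased (Vidar and Marit) are combined into a pool of ₹270,000.
That pool (₹270,000) is divided at the grandchildren's generation equally among Willa, Adaeze, Thandi, Bruno, Ulric, and Chioma: ₹45,000 each.

Bruno receives ₹45,000.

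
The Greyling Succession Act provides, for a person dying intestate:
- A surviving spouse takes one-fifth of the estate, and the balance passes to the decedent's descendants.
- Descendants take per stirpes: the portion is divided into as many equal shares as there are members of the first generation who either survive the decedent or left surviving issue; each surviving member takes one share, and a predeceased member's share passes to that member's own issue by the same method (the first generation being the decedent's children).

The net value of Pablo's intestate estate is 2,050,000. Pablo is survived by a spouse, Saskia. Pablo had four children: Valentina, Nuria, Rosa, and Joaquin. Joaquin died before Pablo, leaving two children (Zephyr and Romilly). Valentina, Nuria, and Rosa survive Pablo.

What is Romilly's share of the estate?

Romilly receives 205,000.

Saskia takes one-fifth of 2,050,000 = 410,000. The remaining 1,640,000 passes to the descendants.
The descendants' portion (1,640,000) is divided into 4 shares of 410,000: Valentina, Nuria, and Rosa each take 410,000; Joaquin's 410,000 share passes to Joaquin's issue.
Joaquin's share (410,000) is divided into 2 shares of 205,000: Zephyr and Romilly each take 205,000.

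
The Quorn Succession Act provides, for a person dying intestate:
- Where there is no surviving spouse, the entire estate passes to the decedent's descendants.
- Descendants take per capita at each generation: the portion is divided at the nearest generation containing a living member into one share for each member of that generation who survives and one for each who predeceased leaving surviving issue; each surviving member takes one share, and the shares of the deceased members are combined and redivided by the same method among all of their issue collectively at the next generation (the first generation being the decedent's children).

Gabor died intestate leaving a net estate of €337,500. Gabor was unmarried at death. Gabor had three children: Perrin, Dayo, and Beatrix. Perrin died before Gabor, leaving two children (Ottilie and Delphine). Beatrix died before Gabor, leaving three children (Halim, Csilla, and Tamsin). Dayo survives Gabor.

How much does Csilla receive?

The entire €337,500 passes to the descendants.
That amount (€337,500) is divided at the children's generation into 3 shares of €112,500. Dayo takes €112,500. The 2 shares of the deceased (Perrin and Beatrix) are combined into a pool of €225,000.
That pool (€225,000) is divided at the grandchildren's generation equally among Ottilie, Delphine, Halim, Csilla, and Tamsin: €45,000 each.

Csilla receives €45,000.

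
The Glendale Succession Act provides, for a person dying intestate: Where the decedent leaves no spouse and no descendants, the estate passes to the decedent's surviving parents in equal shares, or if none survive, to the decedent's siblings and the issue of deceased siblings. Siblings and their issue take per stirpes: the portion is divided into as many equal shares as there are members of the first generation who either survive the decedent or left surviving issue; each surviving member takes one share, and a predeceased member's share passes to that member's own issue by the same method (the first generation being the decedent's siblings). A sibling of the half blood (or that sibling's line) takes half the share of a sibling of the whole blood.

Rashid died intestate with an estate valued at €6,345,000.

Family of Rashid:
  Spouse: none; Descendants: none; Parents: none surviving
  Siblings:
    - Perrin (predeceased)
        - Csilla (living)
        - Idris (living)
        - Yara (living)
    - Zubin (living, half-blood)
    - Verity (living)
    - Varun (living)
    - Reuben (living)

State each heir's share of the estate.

Csilla: €470,000; Idris: €470,000; Yara: €470,000; Zubin: €705,000; Verity: €1,410,000; Varun: €1,410,000; Reuben: €1,410,000

The entire €6,345,000 passes to the siblings and their issue.
Counting each half-blood sibling's line as half a unit, there are 9/2 units in €6,345,000, so one unit is €1,410,000. Whole-blood lines (Perrin, Verity, Varun, and Reuben) take €1,410,000 each; half-blood lines (Zubin) take €705,000 each.
Perrin's share (€1,410,000) is divided into 3 shares of €470,000: Csilla, Idris, and Yara each take €470,000.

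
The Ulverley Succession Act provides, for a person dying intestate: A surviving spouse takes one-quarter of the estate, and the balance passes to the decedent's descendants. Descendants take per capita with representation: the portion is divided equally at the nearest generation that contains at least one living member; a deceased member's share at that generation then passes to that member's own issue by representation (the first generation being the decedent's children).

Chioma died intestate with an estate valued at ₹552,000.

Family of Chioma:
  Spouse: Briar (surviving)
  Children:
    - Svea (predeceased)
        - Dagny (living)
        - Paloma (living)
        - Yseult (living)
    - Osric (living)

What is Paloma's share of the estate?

Briar takes one-quarter of ₹552,000 = ₹138,000. The remaining ₹414,000 passes to the descendants.
The descendants' portion (₹414,000) is divided into 2 shares of ₹207,000: Osric takes ₹207,000; Svea's ₹207,000 share passes to Svea's issue.
Svea's share (₹207,000) is divided into 3 shares of ₹69,000: Dagny, Paloma, and Yseult each take ₹69,000.

Paloma receives ₹69,000.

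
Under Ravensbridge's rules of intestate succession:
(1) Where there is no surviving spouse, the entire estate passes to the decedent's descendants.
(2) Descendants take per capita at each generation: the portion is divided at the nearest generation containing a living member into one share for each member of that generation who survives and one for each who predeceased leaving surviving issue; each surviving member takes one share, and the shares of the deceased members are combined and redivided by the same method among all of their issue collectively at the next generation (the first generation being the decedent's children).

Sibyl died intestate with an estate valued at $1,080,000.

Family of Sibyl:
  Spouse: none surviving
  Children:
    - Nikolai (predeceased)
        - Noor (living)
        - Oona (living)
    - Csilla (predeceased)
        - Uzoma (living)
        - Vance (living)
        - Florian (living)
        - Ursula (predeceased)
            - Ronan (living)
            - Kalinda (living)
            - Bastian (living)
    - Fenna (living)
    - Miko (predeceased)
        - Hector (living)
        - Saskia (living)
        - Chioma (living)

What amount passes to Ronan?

Ronan receives $30,000.

The entire $1,080,000 passes to the descendants.
That amount ($1,080,000) is divided at the children's generation into 4 shares of $270,000. Fenna takes $270,000. The 3 shares of the deceased (Nikolai, Csilla, and Miko) are combined into a pool of $810,000.
That pool ($810,000) is divided at the grandchildren's generation into 9 shares of $90,000. Noor, Oona, Uzoma, Vance, Florian, Hector, Saskia, and Chioma each take $90,000. The remaining share for the deceased Ursula ($90,000) is carried to the next generation.
That pool ($90,000) is divided at the great-grandchildren's generation equally among Ronan, Kalinda, and Bastian: $30,000 each.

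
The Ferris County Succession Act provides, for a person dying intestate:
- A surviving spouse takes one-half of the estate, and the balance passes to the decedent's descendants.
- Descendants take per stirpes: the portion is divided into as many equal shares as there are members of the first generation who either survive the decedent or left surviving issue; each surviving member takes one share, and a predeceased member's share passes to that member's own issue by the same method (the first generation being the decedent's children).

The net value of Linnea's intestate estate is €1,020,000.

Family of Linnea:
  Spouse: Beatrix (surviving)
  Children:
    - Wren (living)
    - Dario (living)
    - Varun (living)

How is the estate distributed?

Beatrix takes one-half of €1,020,000 = €510,000. The remaining €510,000 passes to the descendants.
The descendants' portion (€510,000) is divided into 3 shares of €170,000: Wren, Dario, and Varun each take €170,000.

Beatrix: €510,000; Wren: €170,000; Dario: €170,000; Varun: €170,000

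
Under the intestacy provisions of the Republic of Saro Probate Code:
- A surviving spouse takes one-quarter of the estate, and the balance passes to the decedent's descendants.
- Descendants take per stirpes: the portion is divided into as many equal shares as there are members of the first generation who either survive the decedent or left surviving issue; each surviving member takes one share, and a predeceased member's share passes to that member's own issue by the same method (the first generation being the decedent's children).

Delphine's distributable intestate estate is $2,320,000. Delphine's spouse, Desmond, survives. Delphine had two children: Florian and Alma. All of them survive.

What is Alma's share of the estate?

Desmond takes one-quarter of $2,320,000 = $580,000. The remaining $1,740,000 passes to the descendants.
The descendants' portion ($1,740,000) is divided into 2 shares of $870,000: Florian and Alma each take $870,000.

Alma receives $870,000.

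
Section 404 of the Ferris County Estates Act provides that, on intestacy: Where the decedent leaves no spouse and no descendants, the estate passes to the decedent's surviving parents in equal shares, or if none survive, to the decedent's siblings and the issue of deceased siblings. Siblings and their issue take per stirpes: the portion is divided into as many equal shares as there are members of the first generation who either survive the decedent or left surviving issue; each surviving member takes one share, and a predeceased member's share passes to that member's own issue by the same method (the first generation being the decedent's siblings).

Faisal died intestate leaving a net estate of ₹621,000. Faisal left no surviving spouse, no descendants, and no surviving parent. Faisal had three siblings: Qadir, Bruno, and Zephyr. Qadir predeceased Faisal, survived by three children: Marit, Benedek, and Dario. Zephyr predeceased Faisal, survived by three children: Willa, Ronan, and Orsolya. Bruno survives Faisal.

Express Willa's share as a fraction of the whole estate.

Willa receives 1/9 of the estate.

The entire ₹621,000 passes to the siblings and their issue.
That amount (₹621,000) is divided into 3 shares of ₹207,000: Bruno takes ₹207,000; Qadir's ₹207,000 share passes to Qadir's issue; Zephyr's ₹207,000 share passes to Zephyr's issue.
Qadir's share (₹207,000) is divided into 3 shares of ₹69,000: Marit, Benedek, and Dario each take ₹69,000.
Zephyr's share (₹207,000) is divided into 3 shares of ₹69,000: Willa, Ronan, and Orsolya each take ₹69,000.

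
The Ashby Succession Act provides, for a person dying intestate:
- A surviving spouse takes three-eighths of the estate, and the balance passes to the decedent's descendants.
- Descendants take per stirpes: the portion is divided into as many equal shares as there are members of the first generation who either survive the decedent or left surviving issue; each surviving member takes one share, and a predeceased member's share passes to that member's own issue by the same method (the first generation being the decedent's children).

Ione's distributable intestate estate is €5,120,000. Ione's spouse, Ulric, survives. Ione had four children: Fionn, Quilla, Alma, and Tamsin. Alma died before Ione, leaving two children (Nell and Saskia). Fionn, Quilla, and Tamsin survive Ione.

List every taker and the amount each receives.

Ulric takes three-eighths of €5,120,000 = €1,920,000. The remaining €3,200,000 passes to the descendants.
The descendants' portion (€3,200,000) is divided into 4 shares of €800,000: Fionn, Quilla, and Tamsin each take €800,000; Alma's €800,000 share passes to Alma's issue.
Alma's share (€800,000) is divided into 2 shares of €400,000: Nell and Saskia each take €400,000.

Ulric: €1,920,000; Fionn: €800,000; Quilla: €800,000; Nell: €400,000; Saskia: €400,000; Tamsin: €800,000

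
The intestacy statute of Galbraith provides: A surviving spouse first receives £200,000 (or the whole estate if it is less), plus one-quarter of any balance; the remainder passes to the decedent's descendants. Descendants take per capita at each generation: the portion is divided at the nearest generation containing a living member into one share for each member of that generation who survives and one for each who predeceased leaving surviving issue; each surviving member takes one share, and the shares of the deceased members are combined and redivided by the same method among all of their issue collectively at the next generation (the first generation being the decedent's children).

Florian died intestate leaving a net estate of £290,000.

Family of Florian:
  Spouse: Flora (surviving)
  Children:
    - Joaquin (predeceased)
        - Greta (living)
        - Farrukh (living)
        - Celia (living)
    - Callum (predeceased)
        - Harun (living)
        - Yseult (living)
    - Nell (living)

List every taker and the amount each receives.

Flora: £222,500; Greta: £9,000; Farrukh: £9,000; Celia: £9,000; Harun: £9,000; Yseult: £9,000; Nell: £22,500

Flora first takes £200,000, leaving a balance of £90,000. Flora then takes one-quarter of the balance (£22,500), for a total of £222,500. The remaining £67,500 passes to the descendants.
The descendants' portion (£67,500) is divided at the children's generation into 3 shares of £22,500. Nell takes £22,500. The 2 shares of the deceased (Joaquin and Callum) are combined into a pool of £45,000.
That pool (£45,000) is divided at the grandchildren's generation equally among Greta, Farrukh, Celia, Harun, and Yseult: £9,000 each.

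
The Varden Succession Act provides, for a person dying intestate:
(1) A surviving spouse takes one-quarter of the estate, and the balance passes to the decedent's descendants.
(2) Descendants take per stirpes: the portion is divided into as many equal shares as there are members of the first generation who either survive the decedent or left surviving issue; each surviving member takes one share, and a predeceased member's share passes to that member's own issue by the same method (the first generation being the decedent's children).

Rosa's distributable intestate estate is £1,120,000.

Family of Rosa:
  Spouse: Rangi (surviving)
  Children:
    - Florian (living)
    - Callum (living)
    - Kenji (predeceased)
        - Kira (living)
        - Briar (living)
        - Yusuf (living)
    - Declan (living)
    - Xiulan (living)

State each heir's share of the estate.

Rangi: £280,000; Florian: £168,000; Callum: £168,000; Kira: £56,000; Briar: £56,000; Yusuf: £56,000; Declan: £168,000; Xiulan: £168,000

Rangi takes one-quarter of £1,120,000 = £280,000. The remaining £840,000 passes to the descendants.
The descendants' portion (£840,000) is divided into 5 shares of £168,000: Florian, Callum, Declan, and Xiulan each take £168,000; Kenji's £168,000 share passes to Kenji's issue.
Kenji's share (£168,000) is divided into 3 shares of £56,000: Kira, Briar, and Yusuf each take £56,000.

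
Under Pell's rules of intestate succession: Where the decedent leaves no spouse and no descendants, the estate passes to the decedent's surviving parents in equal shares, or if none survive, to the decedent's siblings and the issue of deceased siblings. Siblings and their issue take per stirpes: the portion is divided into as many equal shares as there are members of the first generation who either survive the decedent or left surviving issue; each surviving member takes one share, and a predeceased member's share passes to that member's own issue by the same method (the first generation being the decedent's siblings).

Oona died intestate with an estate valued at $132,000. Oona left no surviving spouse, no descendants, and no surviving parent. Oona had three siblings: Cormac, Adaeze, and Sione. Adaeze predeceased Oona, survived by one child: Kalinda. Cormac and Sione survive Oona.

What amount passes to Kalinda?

The entire $132,000 passes to the siblings and their issue.
That amount ($132,000) is divided into 3 shares of $44,000: Cormac and Sione each take $44,000; Adaeze's $44,000 share passes to Adaeze's issue.
Adaeze's share ($44,000) passes entirely to Kalinda.

Kalinda receives $44,000.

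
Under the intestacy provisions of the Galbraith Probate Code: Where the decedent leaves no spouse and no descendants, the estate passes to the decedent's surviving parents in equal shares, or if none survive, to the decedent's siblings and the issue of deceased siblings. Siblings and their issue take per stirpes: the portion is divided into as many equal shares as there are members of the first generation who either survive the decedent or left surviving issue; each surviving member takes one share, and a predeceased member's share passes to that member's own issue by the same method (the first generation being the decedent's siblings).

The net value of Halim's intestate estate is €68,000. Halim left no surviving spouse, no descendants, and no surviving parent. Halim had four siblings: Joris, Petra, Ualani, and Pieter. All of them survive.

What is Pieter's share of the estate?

The entire €68,000 passes to the siblings and their issue.
That amount (€68,000) is divided into 4 shares of €17,000: Joris, Petra, Ualani, and Pieter each take €17,000.

Pieter receives €17,000.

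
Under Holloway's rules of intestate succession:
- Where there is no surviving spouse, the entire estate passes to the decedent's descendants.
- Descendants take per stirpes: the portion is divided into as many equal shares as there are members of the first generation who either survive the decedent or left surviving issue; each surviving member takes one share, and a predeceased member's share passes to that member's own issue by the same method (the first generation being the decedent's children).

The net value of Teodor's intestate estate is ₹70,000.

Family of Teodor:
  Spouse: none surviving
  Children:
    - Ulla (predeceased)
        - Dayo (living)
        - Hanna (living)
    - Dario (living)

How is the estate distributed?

The entire ₹70,000 passes to the descendants.
That amount (₹70,000) is divided into 2 shares of ₹35,000: Dario takes ₹35,000; Ulla's ₹35,000 share passes to Ulla's issue.
Ulla's share (₹35,000) is divided into 2 shares of ₹17,500: Dayo and Hanna each take ₹17,500.

Dayo: ₹17,500; Hanna: ₹17,500; Dario: ₹35,000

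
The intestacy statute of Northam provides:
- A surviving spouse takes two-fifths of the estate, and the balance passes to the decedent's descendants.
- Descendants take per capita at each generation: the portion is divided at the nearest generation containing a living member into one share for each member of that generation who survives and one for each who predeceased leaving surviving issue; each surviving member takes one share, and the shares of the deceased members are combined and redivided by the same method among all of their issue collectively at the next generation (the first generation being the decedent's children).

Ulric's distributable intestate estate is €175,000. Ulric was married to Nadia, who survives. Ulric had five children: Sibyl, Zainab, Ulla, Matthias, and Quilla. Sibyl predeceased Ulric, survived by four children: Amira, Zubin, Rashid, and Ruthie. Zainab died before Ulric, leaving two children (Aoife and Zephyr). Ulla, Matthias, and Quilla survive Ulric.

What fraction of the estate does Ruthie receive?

Ruthie receives 1/25 of the estate.

Nadia takes two-fifths of €175,000 = €70,000. The remaining €105,000 passes to the descendants.
The descendants' portion (€105,000) is divided at the children's generation into 5 shares of €21,000. Ulla, Matthias, and Quilla each take €21,000. The 2 shares of the deceased (Sibyl and Zainab) are combined into a pool of €42,000.
That pool (€42,000) is divided at the grandchildren's generation equally among Amira, Zubin, Rashid, Ruthie, Aoife, and Zephyr: €7,000 each.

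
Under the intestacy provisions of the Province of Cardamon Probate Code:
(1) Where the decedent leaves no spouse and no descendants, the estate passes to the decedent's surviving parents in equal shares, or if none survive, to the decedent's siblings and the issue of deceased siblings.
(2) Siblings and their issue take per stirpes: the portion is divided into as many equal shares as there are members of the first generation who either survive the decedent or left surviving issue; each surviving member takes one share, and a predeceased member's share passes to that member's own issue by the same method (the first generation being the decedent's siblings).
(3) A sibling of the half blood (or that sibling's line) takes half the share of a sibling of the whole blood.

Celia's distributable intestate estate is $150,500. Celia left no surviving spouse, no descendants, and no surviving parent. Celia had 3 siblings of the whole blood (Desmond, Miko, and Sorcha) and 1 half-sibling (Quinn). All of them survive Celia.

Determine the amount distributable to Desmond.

Desmond receives $43,000.

The entire $150,500 passes to the siblings and their issue.
Counting each half-blood sibling's line as half a unit, there are 7/2 units in $150,500, so one unit is $43,000. Whole-blood lines (Desmond, Miko, and Sorcha) take $43,000 each; half-blood lines (Quinn) take $21,500 each.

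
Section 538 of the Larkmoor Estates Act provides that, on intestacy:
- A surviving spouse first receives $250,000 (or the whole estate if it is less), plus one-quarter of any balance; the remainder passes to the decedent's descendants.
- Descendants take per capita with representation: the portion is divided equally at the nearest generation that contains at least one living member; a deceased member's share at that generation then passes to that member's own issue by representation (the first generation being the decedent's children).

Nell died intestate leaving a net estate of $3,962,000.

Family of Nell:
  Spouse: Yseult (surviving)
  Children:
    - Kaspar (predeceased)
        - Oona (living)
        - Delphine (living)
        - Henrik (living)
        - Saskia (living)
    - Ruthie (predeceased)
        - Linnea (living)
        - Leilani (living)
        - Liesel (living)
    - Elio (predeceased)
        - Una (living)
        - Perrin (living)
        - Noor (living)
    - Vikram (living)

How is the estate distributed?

Yseult: $1,178,000; Oona: $174,000; Delphine: $174,000; Henrik: $174,000; Saskia: $174,000; Linnea: $232,000; Leilani: $232,000; Liesel: $232,000; Una: $232,000; Perrin: $232,000; Noor: $232,000; Vikram: $696,000

Yseult first takes $250,000, leaving a balance of $3,712,000. Yseult then takes one-quarter of the balance ($928,000), for a total of $1,178,000. The remaining $2,784,000 passes to the descendants.
The descendants' portion ($2,784,000) is divided into 4 shares of $696,000: Vikram takes $696,000; Kaspar's $696,000 share passes to Kaspar's issue; Ruthie's $696,000 share passes to Ruthie's issue; Elio's $696,000 share passes to Elio's issue.
Kaspar's share ($696,000) is divided into 4 shares of $174,000: Oona, Delphine, Henrik, and Saskia each take $174,000.
Ruthie's share ($696,000) is divided into 3 shares of $232,000: Linnea, Leilani, and Liesel each take $232,000.
Elio's share ($696,000) is divided into 3 shares of $232,000: Una, Perrin, and Noor each take $232,000.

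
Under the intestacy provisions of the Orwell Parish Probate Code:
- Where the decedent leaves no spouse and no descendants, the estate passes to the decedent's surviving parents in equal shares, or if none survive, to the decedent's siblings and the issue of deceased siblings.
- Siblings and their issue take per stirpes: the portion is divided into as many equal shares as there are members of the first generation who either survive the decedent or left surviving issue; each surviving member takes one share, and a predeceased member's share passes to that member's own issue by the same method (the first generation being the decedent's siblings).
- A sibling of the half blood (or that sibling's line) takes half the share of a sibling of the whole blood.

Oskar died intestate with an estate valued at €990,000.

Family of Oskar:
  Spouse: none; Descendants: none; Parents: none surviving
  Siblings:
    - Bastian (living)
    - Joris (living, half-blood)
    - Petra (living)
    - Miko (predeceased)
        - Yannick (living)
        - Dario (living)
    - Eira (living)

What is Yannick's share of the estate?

Yannick receives €110,000.

The entire €990,000 passes to the siblings and their issue.
Counting each half-blood sibling's line as half a unit, there are 9/2 units in €990,000, so one unit is €220,000. Whole-blood lines (Bastian, Petra, Miko, and Eira) take €220,000 each; half-blood lines (Joris) take €110,000 each.
Miko's share (€220,000) is divided into 2 shares of €110,000: Yannick and Dario each take €110,000.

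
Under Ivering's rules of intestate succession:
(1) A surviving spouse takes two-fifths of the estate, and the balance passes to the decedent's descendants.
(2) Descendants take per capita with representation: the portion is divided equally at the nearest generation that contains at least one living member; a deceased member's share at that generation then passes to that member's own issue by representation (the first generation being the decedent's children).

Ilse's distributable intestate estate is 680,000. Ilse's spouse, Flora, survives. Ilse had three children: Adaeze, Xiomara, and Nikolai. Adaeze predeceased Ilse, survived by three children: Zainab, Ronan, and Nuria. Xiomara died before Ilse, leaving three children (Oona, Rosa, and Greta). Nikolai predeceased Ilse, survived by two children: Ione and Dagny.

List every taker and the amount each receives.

Flora: 272,000; Zainab: 51,000; Ronan: 51,000; Nuria: 51,000; Oona: 51,000; Rosa: 51,000; Greta: 51,000; Ione: 51,000; Dagny: 51,000

Flora takes two-fifths of 680,000 = 272,000. The remaining 408,000 passes to the descendants.
No child survives, so the initial division is made at the grandchildren's generation.
The descendants' portion (408,000) is divided into 8 shares of 51,000: Zainab, Ronan, Nuria, Oona, Rosa, Greta, Ione, and Dagny each take 51,000.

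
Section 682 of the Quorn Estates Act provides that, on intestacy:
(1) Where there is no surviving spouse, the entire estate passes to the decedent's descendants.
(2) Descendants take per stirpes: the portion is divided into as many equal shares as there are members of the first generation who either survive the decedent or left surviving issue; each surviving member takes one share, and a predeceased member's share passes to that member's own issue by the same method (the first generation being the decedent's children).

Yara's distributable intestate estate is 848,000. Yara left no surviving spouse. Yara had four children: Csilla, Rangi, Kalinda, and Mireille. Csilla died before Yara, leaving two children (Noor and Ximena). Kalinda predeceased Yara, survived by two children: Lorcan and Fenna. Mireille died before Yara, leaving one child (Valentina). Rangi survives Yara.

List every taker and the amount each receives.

Noor: 106,000; Ximena: 106,000; Rangi: 212,000; Lorcan: 106,000; Fenna: 106,000; Valentina: 212,000

The entire 848,000 passes to the descendants.
That amount (848,000) is divided into 4 shares of 212,000: Rangi takes 212,000; Csilla's 212,000 share passes to Csilla's issue; Kalinda's 212,000 share passes to Kalinda's issue; Mireille's 212,000 share passes to Mireille's issue.
Csilla's share (212,000) is divided into 2 shares of 106,000: Noor and Ximena each take 106,000.
Kalinda's share (212,000) is divided into 2 shares of 106,000: Lorcan and Fenna each take 106,000.
Mireille's share (212,000) passes entirely to Valentina.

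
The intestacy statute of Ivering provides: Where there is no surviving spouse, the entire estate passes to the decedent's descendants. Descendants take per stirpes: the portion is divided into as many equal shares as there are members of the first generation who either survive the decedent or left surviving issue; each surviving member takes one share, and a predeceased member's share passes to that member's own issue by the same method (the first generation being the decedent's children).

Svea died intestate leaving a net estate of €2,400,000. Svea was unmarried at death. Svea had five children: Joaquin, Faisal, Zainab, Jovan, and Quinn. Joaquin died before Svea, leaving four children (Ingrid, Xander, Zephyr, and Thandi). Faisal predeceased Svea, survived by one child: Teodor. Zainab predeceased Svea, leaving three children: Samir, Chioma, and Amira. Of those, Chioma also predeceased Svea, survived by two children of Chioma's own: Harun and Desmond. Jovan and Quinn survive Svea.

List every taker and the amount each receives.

The entire €2,400,000 passes to the descendants.
That amount (€2,400,000) is divided into 5 shares of €480,000: Jovan and Quinn each take €480,000; Joaquin's €480,000 share passes to Joaquin's issue; Faisal's €480,000 share passes to Faisal's issue; Zainab's €480,000 share passes to Zainab's issue.
Joaquin's share (€480,000) is divided into 4 shares of €120,000: Ingrid, Xander, Zephyr, and Thandi each take €120,000.
Faisal's share (€480,000) passes entirely to Teodor.
Zainab's share (€480,000) is divided into 3 shares of €160,000: Samir and Amira each take €160,000; Chioma's €160,000 share passes to Chioma's issue.
Chioma's share (€160,000) is divided into 2 shares of €80,000: Harun and Desmond each take €80,000.

Ingrid: €120,000; Xander: €120,000; Zephyr: €120,000; Thandi: €120,000; Teodor: €480,000; Samir: €160,000; Harun: €80,000; Desmond: €80,000; Amira: €160,000; Jovan: €480,000; Quinn: €480,000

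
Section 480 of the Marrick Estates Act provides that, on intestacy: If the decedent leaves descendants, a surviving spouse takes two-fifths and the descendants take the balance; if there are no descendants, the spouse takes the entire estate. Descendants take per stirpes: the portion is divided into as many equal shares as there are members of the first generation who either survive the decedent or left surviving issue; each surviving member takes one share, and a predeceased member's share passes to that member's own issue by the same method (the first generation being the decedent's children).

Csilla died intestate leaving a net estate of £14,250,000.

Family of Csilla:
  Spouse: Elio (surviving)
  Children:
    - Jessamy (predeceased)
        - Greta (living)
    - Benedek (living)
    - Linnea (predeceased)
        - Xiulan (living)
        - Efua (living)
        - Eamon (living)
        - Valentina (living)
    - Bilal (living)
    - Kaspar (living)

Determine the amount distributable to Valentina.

Valentina receives £427,500.

Elio takes two-fifths of £14,250,000 = £5,700,000. The remaining £8,550,000 passes to the descendants.
The descendants' portion (£8,550,000) is divided into 5 shares of £1,710,000: Benedek, Bilal, and Kaspar each take £1,710,000; Jessamy's £1,710,000 share passes to Jessamy's issue; Linnea's £1,710,000 share passes to Linnea's issue.
Jessamy's share (£1,710,000) passes entirely to Greta.
Linnea's share (£1,710,000) is divided into 4 shares of £427,500: Xiulan, Efua, Eamon, and Valentina each take £427,500.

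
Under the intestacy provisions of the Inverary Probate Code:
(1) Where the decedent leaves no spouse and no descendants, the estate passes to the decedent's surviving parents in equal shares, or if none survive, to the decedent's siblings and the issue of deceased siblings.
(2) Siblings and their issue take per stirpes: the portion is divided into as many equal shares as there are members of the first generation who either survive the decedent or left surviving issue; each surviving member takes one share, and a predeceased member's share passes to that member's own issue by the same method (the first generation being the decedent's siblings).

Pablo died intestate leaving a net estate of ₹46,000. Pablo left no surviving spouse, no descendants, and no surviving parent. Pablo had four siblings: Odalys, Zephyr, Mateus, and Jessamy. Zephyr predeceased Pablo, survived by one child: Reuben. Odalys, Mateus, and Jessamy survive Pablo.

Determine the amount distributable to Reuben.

Reuben receives ₹11,500.

The entire ₹46,000 passes to the siblings and their issue.
That amount (₹46,000) is divided into 4 shares of ₹11,500: Odalys, Mateus, and Jessamy each take ₹11,500; Zephyr's ₹11,500 share passes to Zephyr's issue.
Zephyr's share (₹11,500) passes entirely to Reuben.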